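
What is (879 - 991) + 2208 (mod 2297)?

2096

879 - 991 = -112 ≡ 2185 (mod 2297)
2185 + 2208 = 4393 ≡ 2096 (mod 2297)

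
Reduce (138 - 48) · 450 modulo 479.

138 - 48 = 90
90 · 450 = 40500 ≡ 264 (mod 479)

264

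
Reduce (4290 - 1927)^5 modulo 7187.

4128

4290 - 1927 = 2363
(2363)^5 ≡ 4128 (mod 7187)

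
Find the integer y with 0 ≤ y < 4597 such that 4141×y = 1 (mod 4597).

373

4597 = 1*4141 + 456
4141 = 9*456 + 37
456 = 12*37 + 12
37 = 3*12 + 1
12 = 12*1 + 0
gcd(4141, 4597) = 1, so the inverse exists.
Back-substitute for 1:
1 = 1*37 − 3*12
  = −3*456 + 37*37
  = 37*4141 − 336*456
  = −336*4597 + 373*4141
So 4141⁻¹ ≡ 373 (mod 4597).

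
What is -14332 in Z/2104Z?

396

-14332 = -7·2104 + 396, so -14332 ≡ 396 (mod 2104).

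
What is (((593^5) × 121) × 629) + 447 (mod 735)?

(593)^5 ≡ 38 (mod 735)
38 × 121 = 4598 ≡ 188 (mod 735)
188 × 629 = 118252 ≡ 652 (mod 735)
652 + 447 = 1099 ≡ 364 (mod 735)

364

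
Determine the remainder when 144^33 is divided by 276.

24

By square-and-multiply:
144^1 ≡ 144 (mod 276)
144^2 ≡ 144^2 = 20736 ≡ 36 (mod 276)
144^4 ≡ 36^2 = 1296 ≡ 192 (mod 276)
144^8 ≡ 192^2 = 36864 ≡ 156 (mod 276)
144^16 ≡ 156^2 = 24336 ≡ 48 (mod 276)
144^32 ≡ 48^2 = 2304 ≡ 96 (mod 276)
144^33 = 144^32 * 144^1 ≡ 96 * 144 (mod 276).
96 * 144 = 13824 ≡ 24 (mod 276).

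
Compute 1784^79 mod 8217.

4142

By square-and-multiply:
1784^1 ≡ 1784 (mod 8217)
1784^2 ≡ 1784^2 = 3182656 ≡ 2677 (mod 8217)
1784^4 ≡ 2677^2 = 7166329 ≡ 1105 (mod 8217)
1784^8 ≡ 1105^2 = 1221025 ≡ 4909 (mod 8217)
1784^16 ≡ 4909^2 = 24098281 ≡ 6037 (mod 8217)
1784^32 ≡ 6037^2 = 36445369 ≡ 2974 (mod 8217)
1784^64 ≡ 2974^2 = 8844676 ≡ 3184 (mod 8217)
1784^79 = 1784^64 * 1784^8 * 1784^4 * 1784^2 * 1784^1 ≡ 3184 * 4909 * 1105 * 2677 * 1784 (mod 8217).
Accumulate the product:
3184 * 4909 = 15630256 ≡ 1522
1522 * 1105 = 1681810 ≡ 5542
5542 * 2677 = 14835934 ≡ 4249
4249 * 1784 = 7580216 ≡ 4142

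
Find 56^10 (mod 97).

95

Using repeated squaring:
10 in binary is 1010, i.e. 10 = 8 + 2.
56^1 ≡ 56 (mod 97)
56^2 ≡ 56^2 = 3136 ≡ 32 (mod 97)
56^4 ≡ 32^2 = 1024 ≡ 54 (mod 97)
56^8 ≡ 54^2 = 2916 ≡ 6 (mod 97)
56^10 = 56^8 · 56^2 ≡ 6 · 32 (mod 97).
6 · 32 = 192 ≡ 95 (mod 97).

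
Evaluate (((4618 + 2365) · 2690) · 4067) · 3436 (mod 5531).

4618 + 2365 = 6983 ≡ 1452 (mod 5531)
1452 · 2690 = 3905880 ≡ 994 (mod 5531)
994 · 4067 = 4042598 ≡ 4968 (mod 5531)
4968 · 3436 = 17070048 ≡ 1382 (mod 5531)

1382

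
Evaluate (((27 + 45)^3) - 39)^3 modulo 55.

34

27 + 45 = 72 ≡ 17 (mod 55)
(17)^3 ≡ 18 (mod 55)
18 - 39 = -21 ≡ 34 (mod 55)
(34)^3 ≡ 34 (mod 55)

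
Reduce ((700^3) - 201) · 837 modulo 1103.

848

(700)^3 ≡ 90 (mod 1103)
90 - 201 = -111 ≡ 992 (mod 1103)
992 · 837 = 830304 ≡ 848 (mod 1103)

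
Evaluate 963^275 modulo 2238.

Compute successive squares:
963^1 ≡ 963 (mod 2238)
963^2 ≡ 963^2 = 927369 ≡ 837 (mod 2238)
963^4 ≡ 837^2 = 700569 ≡ 75 (mod 2238)
963^8 ≡ 75^2 = 5625 ≡ 1149 (mod 2238)
963^16 ≡ 1149^2 = 1320201 ≡ 2019 (mod 2238)
963^32 ≡ 2019^2 = 4076361 ≡ 963 (mod 2238)
963^64 ≡ 963^2 = 927369 ≡ 837 (mod 2238)
963^128 ≡ 837^2 = 700569 ≡ 75 (mod 2238)
963^256 ≡ 75^2 = 5625 ≡ 1149 (mod 2238)
963^275 = 963^256 × 963^16 × 963^2 × 963^1 ≡ 1149 × 2019 × 837 × 963 (mod 2238).
Accumulate the product:
1149 × 2019 = 2319831 ≡ 1263
1263 × 837 = 1057131 ≡ 795
795 × 963 = 765585 ≡ 189

189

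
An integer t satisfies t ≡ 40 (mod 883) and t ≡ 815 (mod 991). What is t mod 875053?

883⁻¹ mod 991: 883·835 ≡ 1 (mod 991), so 883⁻¹ ≡ 835.
t = 40 + 883·((815 − 40)·835 mod 991) = 40 + 883·2 = 1806.

1806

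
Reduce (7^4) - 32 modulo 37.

1

(7)^4 ≡ 33 (mod 37)
33 - 32 = 1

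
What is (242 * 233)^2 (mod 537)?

242 * 233 = 56386 ≡ 1 (mod 537)
(1)^2 ≡ 1 (mod 537)

1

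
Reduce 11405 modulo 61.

11405 = 186·61 + 59, so 11405 ≡ 59 (mod 61).

59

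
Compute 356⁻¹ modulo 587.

By the extended Euclidean algorithm:
587 = 1·356 + 231
356 = 1·231 + 125
231 = 1·125 + 106
125 = 1·106 + 19
106 = 5·19 + 11
19 = 1·11 + 8
11 = 1·8 + 3
8 = 2·3 + 2
3 = 1·2 + 1
2 = 2·1 + 0
gcd(356, 587) = 1, so the inverse exists.
Back-substitute for 1:
1 = 1·3 − 1·2
  = −1·8 + 3·3
  = 3·11 − 4·8
  = −4·19 + 7·11
  = 7·106 − 39·19
  = −39·125 + 46·106
  = 46·231 − 85·125
  = −85·356 + 131·231
  = 131·587 − 216·356
So 356⁻¹ ≡ −216 ≡ 371 (mod 587).

371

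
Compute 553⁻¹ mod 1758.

1243

1758 = 3×553 + 99
553 = 5×99 + 58
99 = 1×58 + 41
58 = 1×41 + 17
41 = 2×17 + 7
17 = 2×7 + 3
7 = 2×3 + 1
3 = 3×1 + 0
gcd(553, 1758) = 1, so the inverse exists.
Bézout: 1 = 162×1758 − 515×553.
So 553⁻¹ ≡ −515 ≡ 1243 (mod 1758).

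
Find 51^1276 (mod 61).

12

Compute successive squares:
1276 in binary is 10011111100, i.e. 1276 = 1024 + 128 + 64 + 32 + 16 + 8 + 4.
51^1 ≡ 51 (mod 61)
51^2 ≡ 51^2 = 2601 ≡ 39 (mod 61)
51^4 ≡ 39^2 = 1521 ≡ 57 (mod 61)
51^8 ≡ 57^2 = 3249 ≡ 16 (mod 61)
51^16 ≡ 16^2 = 256 ≡ 12 (mod 61)
51^32 ≡ 12^2 = 144 ≡ 22 (mod 61)
51^64 ≡ 22^2 = 484 ≡ 57 (mod 61)
51^128 ≡ 57^2 = 3249 ≡ 16 (mod 61)
51^256 ≡ 16^2 = 256 ≡ 12 (mod 61)
51^512 ≡ 12^2 = 144 ≡ 22 (mod 61)
51^1024 ≡ 22^2 = 484 ≡ 57 (mod 61)
51^1276 = 51^1024 · 51^128 · 51^64 · 51^32 · 51^16 · 51^8 · 51^4 ≡ 57 · 16 · 57 · 22 · 12 · 16 · 57 (mod 61).
Accumulate the product:
57 · 16 = 912 ≡ 58
58 · 57 = 3306 ≡ 12
12 · 22 = 264 ≡ 20
20 · 12 = 240 ≡ 57
57 · 16 = 912 ≡ 58
58 · 57 = 3306 ≡ 12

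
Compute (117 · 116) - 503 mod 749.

336

117 · 116 = 13572 ≡ 90 (mod 749)
90 - 503 = -413 ≡ 336 (mod 749)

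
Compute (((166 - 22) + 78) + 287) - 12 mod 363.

166 - 22 = 144
144 + 78 = 222
222 + 287 = 509 ≡ 146 (mod 363)
146 - 12 = 134

134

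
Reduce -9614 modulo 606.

82

-9614 = -16*606 + 82, so -9614 ≡ 82 (mod 606).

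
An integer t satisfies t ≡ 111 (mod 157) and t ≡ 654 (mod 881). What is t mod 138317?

103731

157⁻¹ mod 881: 157*780 ≡ 1 (mod 881), so 157⁻¹ ≡ 780.
t = 111 + 157*((654 − 111)*780 mod 881) = 111 + 157*660 = 103731.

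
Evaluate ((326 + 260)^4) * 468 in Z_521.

326 + 260 = 586 ≡ 65 (mod 521)
(65)^4 ≡ 123 (mod 521)
123 * 468 = 57564 ≡ 254 (mod 521)

254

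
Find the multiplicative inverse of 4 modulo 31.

8

31 = 7*4 + 3
4 = 1*3 + 1
3 = 3*1 + 0
gcd(4, 31) = 1, so the inverse exists.
Bézout: 1 = −1*31 + 8*4.
So 4⁻¹ ≡ 8 (mod 31).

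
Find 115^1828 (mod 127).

115

By square-and-multiply:
1828 in binary is 11100100100, i.e. 1828 = 1024 + 512 + 256 + 32 + 4.
115^1 ≡ 115 (mod 127)
115^2 ≡ 115^2 = 13225 ≡ 17 (mod 127)
115^4 ≡ 17^2 = 289 ≡ 35 (mod 127)
115^8 ≡ 35^2 = 1225 ≡ 82 (mod 127)
115^16 ≡ 82^2 = 6724 ≡ 120 (mod 127)
115^32 ≡ 120^2 = 14400 ≡ 49 (mod 127)
115^64 ≡ 49^2 = 2401 ≡ 115 (mod 127)
115^128 ≡ 115^2 = 13225 ≡ 17 (mod 127)
115^256 ≡ 17^2 = 289 ≡ 35 (mod 127)
115^512 ≡ 35^2 = 1225 ≡ 82 (mod 127)
115^1024 ≡ 82^2 = 6724 ≡ 120 (mod 127)
115^1828 = 115^1024 * 115^512 * 115^256 * 115^32 * 115^4 ≡ 120 * 82 * 35 * 49 * 35 (mod 127).
Accumulate the product:
120 * 82 = 9840 ≡ 61
61 * 35 = 2135 ≡ 103
103 * 49 = 5047 ≡ 94
94 * 35 = 3290 ≡ 115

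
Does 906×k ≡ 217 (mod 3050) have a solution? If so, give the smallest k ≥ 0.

gcd(906, 3050) = 2, and 2 does not divide 217.
So the congruence has no solution.

no solution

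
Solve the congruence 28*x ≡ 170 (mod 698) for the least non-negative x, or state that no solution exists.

gcd(28, 698) = 2, and 2 | 170, so solutions exist.
Divide through by 2: 14*x ≡ 85 mod 349.
14⁻¹ ≡ 25 (mod 349).
x ≡ 25*85 ≡ 31 (mod 349).
The smallest non-negative solution is x = 31.

31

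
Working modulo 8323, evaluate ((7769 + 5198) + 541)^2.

935

7769 + 5198 = 12967 ≡ 4644 (mod 8323)
4644 + 541 = 5185
(5185)^2 ≡ 935 (mod 8323)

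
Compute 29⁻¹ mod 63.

By the extended Euclidean algorithm:
63 = 2·29 + 5
29 = 5·5 + 4
5 = 1·4 + 1
4 = 4·1 + 0
gcd(29, 63) = 1, so the inverse exists.
Back-substitute for 1:
1 = 1·5 − 1·4
  = −1·29 + 6·5
  = 6·63 − 13·29
So 29⁻¹ ≡ −13 ≡ 50 (mod 63).

50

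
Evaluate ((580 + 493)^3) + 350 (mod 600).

580 + 493 = 1073 ≡ 473 (mod 600)
(473)^3 ≡ 17 (mod 600)
17 + 350 = 367

367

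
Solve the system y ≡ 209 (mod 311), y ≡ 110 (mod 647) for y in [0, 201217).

311⁻¹ mod 647: 311·414 ≡ 1 (mod 647), so 311⁻¹ ≡ 414.
y = 209 + 311·((110 − 209)·414 mod 647) = 209 + 311·422 = 131451.
Check: 131451 mod 311 = 209, 131451 mod 647 = 110. ✓

131451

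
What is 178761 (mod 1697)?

576

178761 = 105×1697 + 576, so 178761 ≡ 576 (mod 1697).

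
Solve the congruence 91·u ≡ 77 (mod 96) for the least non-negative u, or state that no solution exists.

23

gcd(91, 96) = 1, so a unique solution mod 96 exists.
91⁻¹ ≡ 19 (mod 96).
u ≡ 19·77 ≡ 23 (mod 96).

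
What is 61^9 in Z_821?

557

Using repeated squaring:
61^1 ≡ 61 (mod 821)
61^2 ≡ 61^2 = 3721 ≡ 437 (mod 821)
61^4 ≡ 437^2 = 190969 ≡ 497 (mod 821)
61^8 ≡ 497^2 = 247009 ≡ 709 (mod 821)
61^9 = 61^8 × 61^1 ≡ 709 × 61 (mod 821).
709 × 61 = 43249 ≡ 557 (mod 821).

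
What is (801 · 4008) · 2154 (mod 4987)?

801 · 4008 = 3210408 ≡ 3767 (mod 4987)
3767 · 2154 = 8114118 ≡ 269 (mod 4987)

269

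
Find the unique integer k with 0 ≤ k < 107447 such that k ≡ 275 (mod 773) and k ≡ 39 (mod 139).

773⁻¹ mod 139: 773×41 ≡ 1 (mod 139), so 773⁻¹ ≡ 41.
k = 275 + 773×((39 − 275)×41 mod 139) = 275 + 773×54 = 42017.

42017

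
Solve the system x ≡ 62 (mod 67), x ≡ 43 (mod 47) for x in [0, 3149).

2675

67⁻¹ mod 47: 67·40 ≡ 1 (mod 47), so 67⁻¹ ≡ 40.
x = 62 + 67·((43 − 62)·40 mod 47) = 62 + 67·39 = 2675.
Check: 2675 mod 67 = 62, 2675 mod 47 = 43. ✓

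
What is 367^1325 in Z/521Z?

214

1325 in binary is 10100101101, i.e. 1325 = 1024 + 256 + 32 + 8 + 4 + 1.
367^1 ≡ 367 (mod 521)
367^2 ≡ 367^2 = 134689 ≡ 271 (mod 521)
367^4 ≡ 271^2 = 73441 ≡ 501 (mod 521)
367^8 ≡ 501^2 = 251001 ≡ 400 (mod 521)
367^16 ≡ 400^2 = 160000 ≡ 53 (mod 521)
367^32 ≡ 53^2 = 2809 ≡ 204 (mod 521)
367^64 ≡ 204^2 = 41616 ≡ 457 (mod 521)
367^128 ≡ 457^2 = 208849 ≡ 449 (mod 521)
367^256 ≡ 449^2 = 201601 ≡ 495 (mod 521)
367^512 ≡ 495^2 = 245025 ≡ 155 (mod 521)
367^1024 ≡ 155^2 = 24025 ≡ 59 (mod 521)
367^1325 = 367^1024 * 367^256 * 367^32 * 367^8 * 367^4 * 367^1 ≡ 59 * 495 * 204 * 400 * 501 * 367 (mod 521).
Accumulate the product:
59 * 495 = 29205 ≡ 29
29 * 204 = 5916 ≡ 185
185 * 400 = 74000 ≡ 18
18 * 501 = 9018 ≡ 161
161 * 367 = 59087 ≡ 214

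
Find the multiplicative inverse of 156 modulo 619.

Apply the Euclidean algorithm and back-substitute:
619 = 3*156 + 151
156 = 1*151 + 5
151 = 30*5 + 1
5 = 5*1 + 0
gcd(156, 619) = 1, so the inverse exists.
Bézout: 1 = 31*619 − 123*156.
So 156⁻¹ ≡ −123 ≡ 496 (mod 619).

496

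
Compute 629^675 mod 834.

779

By square-and-multiply:
675 in binary is 1010100011, i.e. 675 = 512 + 128 + 32 + 2 + 1.
629^1 ≡ 629 (mod 834)
629^2 ≡ 629^2 = 395641 ≡ 325 (mod 834)
629^4 ≡ 325^2 = 105625 ≡ 541 (mod 834)
629^8 ≡ 541^2 = 292681 ≡ 781 (mod 834)
629^16 ≡ 781^2 = 609961 ≡ 307 (mod 834)
629^32 ≡ 307^2 = 94249 ≡ 7 (mod 834)
629^64 ≡ 7^2 = 49 (mod 834)
629^128 ≡ 49^2 = 2401 ≡ 733 (mod 834)
629^256 ≡ 733^2 = 537289 ≡ 193 (mod 834)
629^512 ≡ 193^2 = 37249 ≡ 553 (mod 834)
629^675 = 629^512 * 629^128 * 629^32 * 629^2 * 629^1 ≡ 553 * 733 * 7 * 325 * 629 (mod 834).
Accumulate the product:
553 * 733 = 405349 ≡ 25
25 * 7 = 175
175 * 325 = 56875 ≡ 163
163 * 629 = 102527 ≡ 779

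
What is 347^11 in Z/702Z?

497

Using repeated squaring:
11 in binary is 1011, i.e. 11 = 8 + 2 + 1.
347^1 ≡ 347 (mod 702)
347^2 ≡ 347^2 = 120409 ≡ 367 (mod 702)
347^4 ≡ 367^2 = 134689 ≡ 607 (mod 702)
347^8 ≡ 607^2 = 368449 ≡ 601 (mod 702)
347^11 = 347^8 × 347^2 × 347^1 ≡ 601 × 367 × 347 (mod 702).
Accumulate the product:
601 × 367 = 220567 ≡ 139
139 × 347 = 48233 ≡ 497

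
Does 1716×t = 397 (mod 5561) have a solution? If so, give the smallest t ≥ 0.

1384

gcd(1716, 5561) = 1, so a unique solution mod 5561 exists.
1716⁻¹ ≡ 956 (mod 5561).
t ≡ 956×397 ≡ 1384 (mod 5561).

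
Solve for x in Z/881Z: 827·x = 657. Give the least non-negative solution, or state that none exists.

gcd(827, 881) = 1, so a unique solution mod 881 exists.
827⁻¹ ≡ 571 (mod 881).
x ≡ 571·657 ≡ 722 (mod 881).

722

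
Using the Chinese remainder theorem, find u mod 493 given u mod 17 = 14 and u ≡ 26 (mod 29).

17⁻¹ mod 29: 17·12 ≡ 1 (mod 29), so 17⁻¹ ≡ 12.
u = 14 + 17·((26 − 14)·12 mod 29) = 14 + 17·28 = 490.
Check: 490 mod 17 = 14, 490 mod 29 = 26. ✓

490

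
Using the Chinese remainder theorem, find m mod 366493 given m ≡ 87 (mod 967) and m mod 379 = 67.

64876

967⁻¹ mod 379: 967*243 ≡ 1 (mod 379), so 967⁻¹ ≡ 243.
m = 87 + 967*((67 − 87)*243 mod 379) = 87 + 967*67 = 64876.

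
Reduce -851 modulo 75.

49

-851 = -12*75 + 49, so -851 ≡ 49 (mod 75).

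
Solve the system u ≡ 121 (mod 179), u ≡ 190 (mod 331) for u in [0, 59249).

179⁻¹ mod 331: 179·233 ≡ 1 (mod 331), so 179⁻¹ ≡ 233.
u = 121 + 179·((190 − 121)·233 mod 331) = 121 + 179·189 = 33952.

33952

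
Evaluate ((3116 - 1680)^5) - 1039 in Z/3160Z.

3116 - 1680 = 1436
(1436)^5 ≡ 1256 (mod 3160)
1256 - 1039 = 217

217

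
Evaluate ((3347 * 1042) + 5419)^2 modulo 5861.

3347 * 1042 = 3487574 ≡ 279 (mod 5861)
279 + 5419 = 5698
(5698)^2 ≡ 3125 (mod 5861)

3125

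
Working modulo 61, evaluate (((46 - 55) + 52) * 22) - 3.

28

46 - 55 = -9 ≡ 52 (mod 61)
52 + 52 = 104 ≡ 43 (mod 61)
43 * 22 = 946 ≡ 31 (mod 61)
31 - 3 = 28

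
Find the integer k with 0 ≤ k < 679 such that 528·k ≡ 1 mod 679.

670

679 = 1·528 + 151
528 = 3·151 + 75
151 = 2·75 + 1
75 = 75·1 + 0
gcd(528, 679) = 1, so the inverse exists.
Back-substitute for 1:
1 = 1·151 − 2·75
  = −2·528 + 7·151
  = 7·679 − 9·528
So 528⁻¹ ≡ −9 ≡ 670 (mod 679).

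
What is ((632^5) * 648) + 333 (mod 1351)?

(632)^5 ≡ 970 (mod 1351)
970 * 648 = 628560 ≡ 345 (mod 1351)
345 + 333 = 678

678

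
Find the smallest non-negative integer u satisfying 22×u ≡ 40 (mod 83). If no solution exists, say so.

32

gcd(22, 83) = 1, so a unique solution mod 83 exists.
22⁻¹ ≡ 34 (mod 83).
u ≡ 34×40 ≡ 32 (mod 83).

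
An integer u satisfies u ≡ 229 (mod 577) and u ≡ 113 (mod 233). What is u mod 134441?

73508

577⁻¹ mod 233: 577×21 ≡ 1 (mod 233), so 577⁻¹ ≡ 21.
u = 229 + 577×((113 − 229)×21 mod 233) = 229 + 577×127 = 73508.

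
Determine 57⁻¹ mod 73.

41

By the extended Euclidean algorithm:
73 = 1*57 + 16
57 = 3*16 + 9
16 = 1*9 + 7
9 = 1*7 + 2
7 = 3*2 + 1
2 = 2*1 + 0
gcd(57, 73) = 1, so the inverse exists.
Bézout: 1 = 25*73 − 32*57.
So 57⁻¹ ≡ −32 ≡ 41 (mod 73).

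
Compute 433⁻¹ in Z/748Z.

729

748 = 1×433 + 315
433 = 1×315 + 118
315 = 2×118 + 79
118 = 1×79 + 39
79 = 2×39 + 1
39 = 39×1 + 0
gcd(433, 748) = 1, so the inverse exists.
Back-substitute for 1:
1 = 1×79 − 2×39
  = −2×118 + 3×79
  = 3×315 − 8×118
  = −8×433 + 11×315
  = 11×748 − 19×433
So 433⁻¹ ≡ −19 ≡ 729 (mod 748).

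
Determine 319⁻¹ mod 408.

55

Apply the Euclidean algorithm and back-substitute:
408 = 1×319 + 89
319 = 3×89 + 52
89 = 1×52 + 37
52 = 1×37 + 15
37 = 2×15 + 7
15 = 2×7 + 1
7 = 7×1 + 0
gcd(319, 408) = 1, so the inverse exists.
Bézout: 1 = −43×408 + 55×319.
So 319⁻¹ ≡ 55 (mod 408).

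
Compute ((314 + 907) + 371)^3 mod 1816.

1616

314 + 907 = 1221
1221 + 371 = 1592
(1592)^3 ≡ 1616 (mod 1816)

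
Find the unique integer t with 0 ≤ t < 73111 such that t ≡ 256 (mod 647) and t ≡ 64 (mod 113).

647⁻¹ mod 113: 647·51 ≡ 1 (mod 113), so 647⁻¹ ≡ 51.
t = 256 + 647·((64 − 256)·51 mod 113) = 256 + 647·39 = 25489.

25489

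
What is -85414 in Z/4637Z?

2689

-85414 = -19×4637 + 2689, so -85414 ≡ 2689 (mod 4637).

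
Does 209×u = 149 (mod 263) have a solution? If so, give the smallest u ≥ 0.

gcd(209, 263) = 1, so a unique solution mod 263 exists.
209⁻¹ ≡ 112 (mod 263).
u ≡ 112×149 ≡ 119 (mod 263).

119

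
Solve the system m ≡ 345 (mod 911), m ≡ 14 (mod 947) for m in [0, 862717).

911⁻¹ mod 947: 911·605 ≡ 1 (mod 947), so 911⁻¹ ≡ 605.
m = 345 + 911·((14 − 345)·605 mod 947) = 345 + 911·509 = 464044.

464044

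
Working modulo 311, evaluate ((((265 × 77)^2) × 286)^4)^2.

265 × 77 = 20405 ≡ 190 (mod 311)
(190)^2 ≡ 24 (mod 311)
24 × 286 = 6864 ≡ 22 (mod 311)
(22)^4 ≡ 73 (mod 311)
(73)^2 ≡ 42 (mod 311)

42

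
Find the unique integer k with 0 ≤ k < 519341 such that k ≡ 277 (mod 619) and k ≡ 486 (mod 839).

619⁻¹ mod 839: 619·225 ≡ 1 (mod 839), so 619⁻¹ ≡ 225.
k = 277 + 619·((486 − 277)·225 mod 839) = 277 + 619·41 = 25656.

25656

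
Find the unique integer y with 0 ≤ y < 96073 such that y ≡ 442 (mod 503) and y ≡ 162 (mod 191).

503⁻¹ mod 191: 503*30 ≡ 1 (mod 191), so 503⁻¹ ≡ 30.
y = 442 + 503*((162 − 442)*30 mod 191) = 442 + 503*4 = 2454.

2454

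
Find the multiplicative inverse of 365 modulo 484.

61

Apply the Euclidean algorithm and back-substitute:
484 = 1*365 + 119
365 = 3*119 + 8
119 = 14*8 + 7
8 = 1*7 + 1
7 = 7*1 + 0
gcd(365, 484) = 1, so the inverse exists.
Back-substitute for 1:
1 = 1*8 − 1*7
  = −1*119 + 15*8
  = 15*365 − 46*119
  = −46*484 + 61*365
So 365⁻¹ ≡ 61 (mod 484).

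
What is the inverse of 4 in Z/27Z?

Run the extended Euclidean algorithm:
27 = 6*4 + 3
4 = 1*3 + 1
3 = 3*1 + 0
gcd(4, 27) = 1, so the inverse exists.
Bézout: 1 = −1*27 + 7*4.
So 4⁻¹ ≡ 7 (mod 27).

7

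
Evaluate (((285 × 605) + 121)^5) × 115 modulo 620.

0

285 × 605 = 172425 ≡ 65 (mod 620)
65 + 121 = 186
(186)^5 ≡ 496 (mod 620)
496 × 115 = 57040 ≡ 0 (mod 620)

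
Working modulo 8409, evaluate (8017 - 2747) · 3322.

8017 - 2747 = 5270
5270 · 3322 = 17506940 ≡ 7811 (mod 8409)

7811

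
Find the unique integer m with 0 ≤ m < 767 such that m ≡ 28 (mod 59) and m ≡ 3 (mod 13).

146

59⁻¹ mod 13: 59*2 ≡ 1 (mod 13), so 59⁻¹ ≡ 2.
m = 28 + 59*((3 − 28)*2 mod 13) = 28 + 59*2 = 146.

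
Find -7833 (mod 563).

49

-7833 = -14·563 + 49, so -7833 ≡ 49 (mod 563).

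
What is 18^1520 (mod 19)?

1

1520 in binary is 10111110000, i.e. 1520 = 1024 + 256 + 128 + 64 + 32 + 16.
18^1 ≡ 18 (mod 19)
18^2 ≡ 18^2 = 324 ≡ 1 (mod 19)
18^4 ≡ 1^2 = 1 (mod 19)
18^8 ≡ 1^2 = 1 (mod 19)
18^16 ≡ 1^2 = 1 (mod 19)
18^32 ≡ 1^2 = 1 (mod 19)
18^64 ≡ 1^2 = 1 (mod 19)
18^128 ≡ 1^2 = 1 (mod 19)
18^256 ≡ 1^2 = 1 (mod 19)
18^512 ≡ 1^2 = 1 (mod 19)
18^1024 ≡ 1^2 = 1 (mod 19)
18^1520 = 18^1024 · 18^256 · 18^128 · 18^64 · 18^32 · 18^16 ≡ 1 · 1 · 1 · 1 · 1 · 1 (mod 19).
Accumulate the product:
1 · 1 = 1
1 · 1 = 1
1 · 1 = 1
1 · 1 = 1
1 · 1 = 1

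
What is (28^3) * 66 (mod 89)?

(28)^3 ≡ 58 (mod 89)
58 * 66 = 3828 ≡ 1 (mod 89)

1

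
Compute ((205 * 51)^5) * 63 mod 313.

205 * 51 = 10455 ≡ 126 (mod 313)
(126)^5 ≡ 296 (mod 313)
296 * 63 = 18648 ≡ 181 (mod 313)

181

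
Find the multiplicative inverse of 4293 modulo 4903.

Apply the Euclidean algorithm and back-substitute:
4903 = 1*4293 + 610
4293 = 7*610 + 23
610 = 26*23 + 12
23 = 1*12 + 11
12 = 1*11 + 1
11 = 11*1 + 0
gcd(4293, 4903) = 1, so the inverse exists.
Back-substitute for 1:
1 = 1*12 − 1*11
  = −1*23 + 2*12
  = 2*610 − 53*23
  = −53*4293 + 373*610
  = 373*4903 − 426*4293
So 4293⁻¹ ≡ −426 ≡ 4477 (mod 4903).

4477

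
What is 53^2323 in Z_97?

66

53^1 ≡ 53 (mod 97)
53^2 ≡ 53^2 = 2809 ≡ 93 (mod 97)
53^4 ≡ 93^2 = 8649 ≡ 16 (mod 97)
53^8 ≡ 16^2 = 256 ≡ 62 (mod 97)
53^16 ≡ 62^2 = 3844 ≡ 61 (mod 97)
53^32 ≡ 61^2 = 3721 ≡ 35 (mod 97)
53^64 ≡ 35^2 = 1225 ≡ 61 (mod 97)
53^128 ≡ 61^2 = 3721 ≡ 35 (mod 97)
53^256 ≡ 35^2 = 1225 ≡ 61 (mod 97)
53^512 ≡ 61^2 = 3721 ≡ 35 (mod 97)
53^1024 ≡ 35^2 = 1225 ≡ 61 (mod 97)
53^2048 ≡ 61^2 = 3721 ≡ 35 (mod 97)
53^2323 = 53^2048 × 53^256 × 53^16 × 53^2 × 53^1 ≡ 35 × 61 × 61 × 93 × 53 (mod 97).
Accumulate the product:
35 × 61 = 2135 ≡ 1
1 × 61 = 61
61 × 93 = 5673 ≡ 47
47 × 53 = 2491 ≡ 66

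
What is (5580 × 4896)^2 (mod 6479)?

2759

5580 × 4896 = 27319680 ≡ 4216 (mod 6479)
(4216)^2 ≡ 2759 (mod 6479)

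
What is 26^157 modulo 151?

131

26^1 ≡ 26 (mod 151)
26^2 ≡ 26^2 = 676 ≡ 72 (mod 151)
26^4 ≡ 72^2 = 5184 ≡ 50 (mod 151)
26^8 ≡ 50^2 = 2500 ≡ 84 (mod 151)
26^16 ≡ 84^2 = 7056 ≡ 110 (mod 151)
26^32 ≡ 110^2 = 12100 ≡ 20 (mod 151)
26^64 ≡ 20^2 = 400 ≡ 98 (mod 151)
26^128 ≡ 98^2 = 9604 ≡ 91 (mod 151)
26^157 = 26^128 · 26^16 · 26^8 · 26^4 · 26^1 ≡ 91 · 110 · 84 · 50 · 26 (mod 151).
Accumulate the product:
91 · 110 = 10010 ≡ 44
44 · 84 = 3696 ≡ 72
72 · 50 = 3600 ≡ 127
127 · 26 = 3302 ≡ 131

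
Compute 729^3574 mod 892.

Using repeated squaring:
729^1 ≡ 729 (mod 892)
729^2 ≡ 729^2 = 531441 ≡ 701 (mod 892)
729^4 ≡ 701^2 = 491401 ≡ 801 (mod 892)
729^8 ≡ 801^2 = 641601 ≡ 253 (mod 892)
729^16 ≡ 253^2 = 64009 ≡ 677 (mod 892)
729^32 ≡ 677^2 = 458329 ≡ 733 (mod 892)
729^64 ≡ 733^2 = 537289 ≡ 305 (mod 892)
729^128 ≡ 305^2 = 93025 ≡ 257 (mod 892)
729^256 ≡ 257^2 = 66049 ≡ 41 (mod 892)
729^512 ≡ 41^2 = 1681 ≡ 789 (mod 892)
729^1024 ≡ 789^2 = 622521 ≡ 797 (mod 892)
729^2048 ≡ 797^2 = 635209 ≡ 105 (mod 892)
729^3574 = 729^2048 * 729^1024 * 729^256 * 729^128 * 729^64 * 729^32 * 729^16 * 729^4 * 729^2 ≡ 105 * 797 * 41 * 257 * 305 * 733 * 677 * 801 * 701 (mod 892).
Accumulate the product:
105 * 797 = 83685 ≡ 729
729 * 41 = 29889 ≡ 453
453 * 257 = 116421 ≡ 461
461 * 305 = 140605 ≡ 561
561 * 733 = 411213 ≡ 1
1 * 677 = 677
677 * 801 = 542277 ≡ 833
833 * 701 = 583933 ≡ 565

565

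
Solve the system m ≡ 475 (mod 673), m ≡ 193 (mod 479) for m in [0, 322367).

82581

673⁻¹ mod 479: 673×200 ≡ 1 (mod 479), so 673⁻¹ ≡ 200.
m = 475 + 673×((193 − 475)×200 mod 479) = 475 + 673×122 = 82581.
Check: 82581 mod 673 = 475, 82581 mod 479 = 193. ✓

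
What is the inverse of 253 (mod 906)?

Apply the Euclidean algorithm and back-substitute:
906 = 3*253 + 147
253 = 1*147 + 106
147 = 1*106 + 41
106 = 2*41 + 24
41 = 1*24 + 17
24 = 1*17 + 7
17 = 2*7 + 3
7 = 2*3 + 1
3 = 3*1 + 0
gcd(253, 906) = 1, so the inverse exists.
Back-substitute for 1:
1 = 1*7 − 2*3
  = −2*17 + 5*7
  = 5*24 − 7*17
  = −7*41 + 12*24
  = 12*106 − 31*41
  = −31*147 + 43*106
  = 43*253 − 74*147
  = −74*906 + 265*253
So 253⁻¹ ≡ 265 (mod 906).

265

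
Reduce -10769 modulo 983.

-10769 = -11*983 + 44, so -10769 ≡ 44 (mod 983).

44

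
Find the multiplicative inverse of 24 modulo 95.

4

Apply the Euclidean algorithm and back-substitute:
95 = 3·24 + 23
24 = 1·23 + 1
23 = 23·1 + 0
gcd(24, 95) = 1, so the inverse exists.
Back-substitute for 1:
1 = 1·24 − 1·23
  = −1·95 + 4·24
So 24⁻¹ ≡ 4 (mod 95).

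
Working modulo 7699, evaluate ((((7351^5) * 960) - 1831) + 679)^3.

6452

(7351)^5 ≡ 6143 (mod 7699)
6143 * 960 = 5897280 ≡ 7545 (mod 7699)
7545 - 1831 = 5714
5714 + 679 = 6393
(6393)^3 ≡ 6452 (mod 7699)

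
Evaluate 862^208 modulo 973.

By square-and-multiply:
208 in binary is 11010000, i.e. 208 = 128 + 64 + 16.
862^1 ≡ 862 (mod 973)
862^2 ≡ 862^2 = 743044 ≡ 645 (mod 973)
862^4 ≡ 645^2 = 416025 ≡ 554 (mod 973)
862^8 ≡ 554^2 = 306916 ≡ 421 (mod 973)
862^16 ≡ 421^2 = 177241 ≡ 155 (mod 973)
862^32 ≡ 155^2 = 24025 ≡ 673 (mod 973)
862^64 ≡ 673^2 = 452929 ≡ 484 (mod 973)
862^128 ≡ 484^2 = 234256 ≡ 736 (mod 973)
862^208 = 862^128 · 862^64 · 862^16 ≡ 736 · 484 · 155 (mod 973).
Accumulate the product:
736 · 484 = 356224 ≡ 106
106 · 155 = 16430 ≡ 862

862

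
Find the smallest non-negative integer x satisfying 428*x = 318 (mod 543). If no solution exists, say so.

120

gcd(428, 543) = 1, so a unique solution mod 543 exists.
428⁻¹ ≡ 458 (mod 543).
x ≡ 458*318 ≡ 120 (mod 543).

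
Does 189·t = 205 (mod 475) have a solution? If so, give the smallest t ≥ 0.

270

gcd(189, 475) = 1, so a unique solution mod 475 exists.
189⁻¹ ≡ 284 (mod 475).
t ≡ 284·205 ≡ 270 (mod 475).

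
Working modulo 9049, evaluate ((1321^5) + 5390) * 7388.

4752

(1321)^5 ≡ 480 (mod 9049)
480 + 5390 = 5870
5870 * 7388 = 43367560 ≡ 4752 (mod 9049)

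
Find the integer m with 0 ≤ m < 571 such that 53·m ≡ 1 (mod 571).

334

By the extended Euclidean algorithm:
571 = 10×53 + 41
53 = 1×41 + 12
41 = 3×12 + 5
12 = 2×5 + 2
5 = 2×2 + 1
2 = 2×1 + 0
gcd(53, 571) = 1, so the inverse exists.
Back-substitute for 1:
1 = 1×5 − 2×2
  = −2×12 + 5×5
  = 5×41 − 17×12
  = −17×53 + 22×41
  = 22×571 − 237×53
So 53⁻¹ ≡ −237 ≡ 334 (mod 571).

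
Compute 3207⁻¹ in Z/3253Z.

495

3253 = 1*3207 + 46
3207 = 69*46 + 33
46 = 1*33 + 13
33 = 2*13 + 7
13 = 1*7 + 6
7 = 1*6 + 1
6 = 6*1 + 0
gcd(3207, 3253) = 1, so the inverse exists.
Back-substitute for 1:
1 = 1*7 − 1*6
  = −1*13 + 2*7
  = 2*33 − 5*13
  = −5*46 + 7*33
  = 7*3207 − 488*46
  = −488*3253 + 495*3207
So 3207⁻¹ ≡ 495 (mod 3253).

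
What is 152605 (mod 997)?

64

152605 = 153×997 + 64, so 152605 ≡ 64 (mod 997).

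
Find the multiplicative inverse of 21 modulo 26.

5

26 = 1·21 + 5
21 = 4·5 + 1
5 = 5·1 + 0
gcd(21, 26) = 1, so the inverse exists.
Back-substitute for 1:
1 = 1·21 − 4·5
  = −4·26 + 5·21
So 21⁻¹ ≡ 5 (mod 26).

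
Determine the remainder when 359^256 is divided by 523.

74

359^1 ≡ 359 (mod 523)
359^2 ≡ 359^2 = 128881 ≡ 223 (mod 523)
359^4 ≡ 223^2 = 49729 ≡ 44 (mod 523)
359^8 ≡ 44^2 = 1936 ≡ 367 (mod 523)
359^16 ≡ 367^2 = 134689 ≡ 278 (mod 523)
359^32 ≡ 278^2 = 77284 ≡ 403 (mod 523)
359^64 ≡ 403^2 = 162409 ≡ 279 (mod 523)
359^128 ≡ 279^2 = 77841 ≡ 437 (mod 523)
359^256 ≡ 437^2 = 190969 ≡ 74 (mod 523)
So 359^256 ≡ 74 (mod 523).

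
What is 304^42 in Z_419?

By square-and-multiply:
42 in binary is 101010, i.e. 42 = 32 + 8 + 2.
304^1 ≡ 304 (mod 419)
304^2 ≡ 304^2 = 92416 ≡ 236 (mod 419)
304^4 ≡ 236^2 = 55696 ≡ 388 (mod 419)
304^8 ≡ 388^2 = 150544 ≡ 123 (mod 419)
304^16 ≡ 123^2 = 15129 ≡ 45 (mod 419)
304^32 ≡ 45^2 = 2025 ≡ 349 (mod 419)
304^42 = 304^32 · 304^8 · 304^2 ≡ 349 · 123 · 236 (mod 419).
Accumulate the product:
349 · 123 = 42927 ≡ 189
189 · 236 = 44604 ≡ 190

190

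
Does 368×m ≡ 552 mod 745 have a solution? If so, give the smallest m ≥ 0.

374

gcd(368, 745) = 1, so a unique solution mod 745 exists.
368⁻¹ ≡ 662 (mod 745).
m ≡ 662×552 ≡ 374 (mod 745).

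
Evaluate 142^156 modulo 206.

112

Compute successive squares:
156 in binary is 10011100, i.e. 156 = 128 + 16 + 8 + 4.
142^1 ≡ 142 (mod 206)
142^2 ≡ 142^2 = 20164 ≡ 182 (mod 206)
142^4 ≡ 182^2 = 33124 ≡ 164 (mod 206)
142^8 ≡ 164^2 = 26896 ≡ 116 (mod 206)
142^16 ≡ 116^2 = 13456 ≡ 66 (mod 206)
142^32 ≡ 66^2 = 4356 ≡ 30 (mod 206)
142^64 ≡ 30^2 = 900 ≡ 76 (mod 206)
142^128 ≡ 76^2 = 5776 ≡ 8 (mod 206)
142^156 = 142^128 * 142^16 * 142^8 * 142^4 ≡ 8 * 66 * 116 * 164 (mod 206).
Accumulate the product:
8 * 66 = 528 ≡ 116
116 * 116 = 13456 ≡ 66
66 * 164 = 10824 ≡ 112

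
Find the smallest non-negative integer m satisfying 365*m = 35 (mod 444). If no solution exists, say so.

gcd(365, 444) = 1, so a unique solution mod 444 exists.
365⁻¹ ≡ 281 (mod 444).
m ≡ 281*35 ≡ 67 (mod 444).

67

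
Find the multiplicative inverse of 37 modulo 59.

8

59 = 1·37 + 22
37 = 1·22 + 15
22 = 1·15 + 7
15 = 2·7 + 1
7 = 7·1 + 0
gcd(37, 59) = 1, so the inverse exists.
Bézout: 1 = −5·59 + 8·37.
So 37⁻¹ ≡ 8 (mod 59).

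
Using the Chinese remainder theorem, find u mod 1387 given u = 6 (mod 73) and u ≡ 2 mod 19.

1028

73⁻¹ mod 19: 73×6 ≡ 1 (mod 19), so 73⁻¹ ≡ 6.
u = 6 + 73×((2 − 6)×6 mod 19) = 6 + 73×14 = 1028.
Check: 1028 mod 73 = 6, 1028 mod 19 = 2. ✓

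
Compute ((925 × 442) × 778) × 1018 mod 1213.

200

925 × 442 = 408850 ≡ 69 (mod 1213)
69 × 778 = 53682 ≡ 310 (mod 1213)
310 × 1018 = 315580 ≡ 200 (mod 1213)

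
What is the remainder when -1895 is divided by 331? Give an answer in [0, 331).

-1895 = -6*331 + 91, so -1895 ≡ 91 (mod 331).

91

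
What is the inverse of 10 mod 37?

Apply the Euclidean algorithm and back-substitute:
37 = 3×10 + 7
10 = 1×7 + 3
7 = 2×3 + 1
3 = 3×1 + 0
gcd(10, 37) = 1, so the inverse exists.
Back-substitute for 1:
1 = 1×7 − 2×3
  = −2×10 + 3×7
  = 3×37 − 11×10
So 10⁻¹ ≡ −11 ≡ 26 (mod 37).

26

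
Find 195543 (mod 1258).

195543 = 155·1258 + 553, so 195543 ≡ 553 (mod 1258).

553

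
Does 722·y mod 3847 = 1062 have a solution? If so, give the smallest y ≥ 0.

gcd(722, 3847) = 1, so a unique solution mod 3847 exists.
722⁻¹ ≡ 3149 (mod 3847).
y ≡ 3149·1062 ≡ 1195 (mod 3847).

1195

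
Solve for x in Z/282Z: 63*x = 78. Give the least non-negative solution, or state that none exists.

46

gcd(63, 282) = 3, and 3 | 78, so solutions exist.
Divide through by 3: 21*x = 26 (mod 94).
21⁻¹ ≡ 9 (mod 94).
x ≡ 9*26 ≡ 46 (mod 94).
The smallest non-negative solution is x = 46.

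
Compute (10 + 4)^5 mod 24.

8

10 + 4 = 14
(14)^5 ≡ 8 (mod 24)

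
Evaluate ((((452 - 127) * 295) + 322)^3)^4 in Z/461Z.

452 - 127 = 325
325 * 295 = 95875 ≡ 448 (mod 461)
448 + 322 = 770 ≡ 309 (mod 461)
(309)^3 ≡ 90 (mod 461)
(90)^4 ≡ 19 (mod 461)

19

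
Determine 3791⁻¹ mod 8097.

566

8097 = 2*3791 + 515
3791 = 7*515 + 186
515 = 2*186 + 143
186 = 1*143 + 43
143 = 3*43 + 14
43 = 3*14 + 1
14 = 14*1 + 0
gcd(3791, 8097) = 1, so the inverse exists.
Back-substitute for 1:
1 = 1*43 − 3*14
  = −3*143 + 10*43
  = 10*186 − 13*143
  = −13*515 + 36*186
  = 36*3791 − 265*515
  = −265*8097 + 566*3791
So 3791⁻¹ ≡ 566 (mod 8097).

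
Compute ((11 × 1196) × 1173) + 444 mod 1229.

11 × 1196 = 13156 ≡ 866 (mod 1229)
866 × 1173 = 1015818 ≡ 664 (mod 1229)
664 + 444 = 1108

1108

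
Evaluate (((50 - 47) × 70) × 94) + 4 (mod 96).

50 - 47 = 3
3 × 70 = 210 ≡ 18 (mod 96)
18 × 94 = 1692 ≡ 60 (mod 96)
60 + 4 = 64

64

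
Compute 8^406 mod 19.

Using repeated squaring:
406 in binary is 110010110, i.e. 406 = 256 + 128 + 16 + 4 + 2.
8^1 ≡ 8 (mod 19)
8^2 ≡ 8^2 = 64 ≡ 7 (mod 19)
8^4 ≡ 7^2 = 49 ≡ 11 (mod 19)
8^8 ≡ 11^2 = 121 ≡ 7 (mod 19)
8^16 ≡ 7^2 = 49 ≡ 11 (mod 19)
8^32 ≡ 11^2 = 121 ≡ 7 (mod 19)
8^64 ≡ 7^2 = 49 ≡ 11 (mod 19)
8^128 ≡ 11^2 = 121 ≡ 7 (mod 19)
8^256 ≡ 7^2 = 49 ≡ 11 (mod 19)
8^406 = 8^256 × 8^128 × 8^16 × 8^4 × 8^2 ≡ 11 × 7 × 11 × 11 × 7 (mod 19).
Accumulate the product:
11 × 7 = 77 ≡ 1
1 × 11 = 11
11 × 11 = 121 ≡ 7
7 × 7 = 49 ≡ 11

11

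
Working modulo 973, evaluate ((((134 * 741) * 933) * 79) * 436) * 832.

344

134 * 741 = 99294 ≡ 48 (mod 973)
48 * 933 = 44784 ≡ 26 (mod 973)
26 * 79 = 2054 ≡ 108 (mod 973)
108 * 436 = 47088 ≡ 384 (mod 973)
384 * 832 = 319488 ≡ 344 (mod 973)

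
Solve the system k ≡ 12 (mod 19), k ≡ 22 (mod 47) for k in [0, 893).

19⁻¹ mod 47: 19×5 ≡ 1 (mod 47), so 19⁻¹ ≡ 5.
k = 12 + 19×((22 − 12)×5 mod 47) = 12 + 19×3 = 69.

69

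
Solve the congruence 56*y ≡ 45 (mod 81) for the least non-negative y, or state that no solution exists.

63

gcd(56, 81) = 1, so a unique solution mod 81 exists.
56⁻¹ ≡ 68 (mod 81).
y ≡ 68*45 ≡ 63 (mod 81).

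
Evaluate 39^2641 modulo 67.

39

By square-and-multiply:
2641 in binary is 101001010001, i.e. 2641 = 2048 + 512 + 64 + 16 + 1.
39^1 ≡ 39 (mod 67)
39^2 ≡ 39^2 = 1521 ≡ 47 (mod 67)
39^4 ≡ 47^2 = 2209 ≡ 65 (mod 67)
39^8 ≡ 65^2 = 4225 ≡ 4 (mod 67)
39^16 ≡ 4^2 = 16 (mod 67)
39^32 ≡ 16^2 = 256 ≡ 55 (mod 67)
39^64 ≡ 55^2 = 3025 ≡ 10 (mod 67)
39^128 ≡ 10^2 = 100 ≡ 33 (mod 67)
39^256 ≡ 33^2 = 1089 ≡ 17 (mod 67)
39^512 ≡ 17^2 = 289 ≡ 21 (mod 67)
39^1024 ≡ 21^2 = 441 ≡ 39 (mod 67)
39^2048 ≡ 39^2 = 1521 ≡ 47 (mod 67)
39^2641 = 39^2048 × 39^512 × 39^64 × 39^16 × 39^1 ≡ 47 × 21 × 10 × 16 × 39 (mod 67).
Accumulate the product:
47 × 21 = 987 ≡ 49
49 × 10 = 490 ≡ 21
21 × 16 = 336 ≡ 1
1 × 39 = 39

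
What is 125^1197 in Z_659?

By square-and-multiply:
1197 in binary is 10010101101, i.e. 1197 = 1024 + 128 + 32 + 8 + 4 + 1.
125^1 ≡ 125 (mod 659)
125^2 ≡ 125^2 = 15625 ≡ 468 (mod 659)
125^4 ≡ 468^2 = 219024 ≡ 236 (mod 659)
125^8 ≡ 236^2 = 55696 ≡ 340 (mod 659)
125^16 ≡ 340^2 = 115600 ≡ 275 (mod 659)
125^32 ≡ 275^2 = 75625 ≡ 499 (mod 659)
125^64 ≡ 499^2 = 249001 ≡ 558 (mod 659)
125^128 ≡ 558^2 = 311364 ≡ 316 (mod 659)
125^256 ≡ 316^2 = 99856 ≡ 347 (mod 659)
125^512 ≡ 347^2 = 120409 ≡ 471 (mod 659)
125^1024 ≡ 471^2 = 221841 ≡ 417 (mod 659)
125^1197 = 125^1024 * 125^128 * 125^32 * 125^8 * 125^4 * 125^1 ≡ 417 * 316 * 499 * 340 * 236 * 125 (mod 659).
Accumulate the product:
417 * 316 = 131772 ≡ 631
631 * 499 = 314869 ≡ 526
526 * 340 = 178840 ≡ 251
251 * 236 = 59236 ≡ 585
585 * 125 = 73125 ≡ 635

635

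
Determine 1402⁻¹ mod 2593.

2593 = 1·1402 + 1191
1402 = 1·1191 + 211
1191 = 5·211 + 136
211 = 1·136 + 75
136 = 1·75 + 61
75 = 1·61 + 14
61 = 4·14 + 5
14 = 2·5 + 4
5 = 1·4 + 1
4 = 4·1 + 0
gcd(1402, 2593) = 1, so the inverse exists.
Bézout: 1 = 299·2593 − 553·1402.
So 1402⁻¹ ≡ −553 ≡ 2040 (mod 2593).

2040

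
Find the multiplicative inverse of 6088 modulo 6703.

4000

6703 = 1*6088 + 615
6088 = 9*615 + 553
615 = 1*553 + 62
553 = 8*62 + 57
62 = 1*57 + 5
57 = 11*5 + 2
5 = 2*2 + 1
2 = 2*1 + 0
gcd(6088, 6703) = 1, so the inverse exists.
Back-substitute for 1:
1 = 1*5 − 2*2
  = −2*57 + 23*5
  = 23*62 − 25*57
  = −25*553 + 223*62
  = 223*615 − 248*553
  = −248*6088 + 2455*615
  = 2455*6703 − 2703*6088
So 6088⁻¹ ≡ −2703 ≡ 4000 (mod 6703).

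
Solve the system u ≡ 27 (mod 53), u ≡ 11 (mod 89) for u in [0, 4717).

2147

53⁻¹ mod 89: 53×42 ≡ 1 (mod 89), so 53⁻¹ ≡ 42.
u = 27 + 53×((11 − 27)×42 mod 89) = 27 + 53×40 = 2147.
Check: 2147 mod 53 = 27, 2147 mod 89 = 11. ✓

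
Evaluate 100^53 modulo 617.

548

Compute successive squares:
53 in binary is 110101, i.e. 53 = 32 + 16 + 4 + 1.
100^1 ≡ 100 (mod 617)
100^2 ≡ 100^2 = 10000 ≡ 128 (mod 617)
100^4 ≡ 128^2 = 16384 ≡ 342 (mod 617)
100^8 ≡ 342^2 = 116964 ≡ 351 (mod 617)
100^16 ≡ 351^2 = 123201 ≡ 418 (mod 617)
100^32 ≡ 418^2 = 174724 ≡ 113 (mod 617)
100^53 = 100^32 * 100^16 * 100^4 * 100^1 ≡ 113 * 418 * 342 * 100 (mod 617).
Accumulate the product:
113 * 418 = 47234 ≡ 342
342 * 342 = 116964 ≡ 351
351 * 100 = 35100 ≡ 548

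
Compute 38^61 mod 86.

74

61 in binary is 111101, i.e. 61 = 32 + 16 + 8 + 4 + 1.
38^1 ≡ 38 (mod 86)
38^2 ≡ 38^2 = 1444 ≡ 68 (mod 86)
38^4 ≡ 68^2 = 4624 ≡ 66 (mod 86)
38^8 ≡ 66^2 = 4356 ≡ 56 (mod 86)
38^16 ≡ 56^2 = 3136 ≡ 40 (mod 86)
38^32 ≡ 40^2 = 1600 ≡ 52 (mod 86)
38^61 = 38^32 * 38^16 * 38^8 * 38^4 * 38^1 ≡ 52 * 40 * 56 * 66 * 38 (mod 86).
Accumulate the product:
52 * 40 = 2080 ≡ 16
16 * 56 = 896 ≡ 36
36 * 66 = 2376 ≡ 54
54 * 38 = 2052 ≡ 74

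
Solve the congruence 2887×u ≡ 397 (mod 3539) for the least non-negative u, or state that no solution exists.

3229

gcd(2887, 3539) = 1, so a unique solution mod 3539 exists.
2887⁻¹ ≡ 1167 (mod 3539).
u ≡ 1167×397 ≡ 3229 (mod 3539).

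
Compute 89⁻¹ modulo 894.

221

894 = 10×89 + 4
89 = 22×4 + 1
4 = 4×1 + 0
gcd(89, 894) = 1, so the inverse exists.
Back-substitute for 1:
1 = 1×89 − 22×4
  = −22×894 + 221×89
So 89⁻¹ ≡ 221 (mod 894).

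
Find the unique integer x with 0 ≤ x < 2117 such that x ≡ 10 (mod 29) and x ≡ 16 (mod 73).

1257

29⁻¹ mod 73: 29*68 ≡ 1 (mod 73), so 29⁻¹ ≡ 68.
x = 10 + 29*((16 − 10)*68 mod 73) = 10 + 29*43 = 1257.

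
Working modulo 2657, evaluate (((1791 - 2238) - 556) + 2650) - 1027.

620

1791 - 2238 = -447 ≡ 2210 (mod 2657)
2210 - 556 = 1654
1654 + 2650 = 4304 ≡ 1647 (mod 2657)
1647 - 1027 = 620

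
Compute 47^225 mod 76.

39

225 in binary is 11100001, i.e. 225 = 128 + 64 + 32 + 1.
47^1 ≡ 47 (mod 76)
47^2 ≡ 47^2 = 2209 ≡ 5 (mod 76)
47^4 ≡ 5^2 = 25 (mod 76)
47^8 ≡ 25^2 = 625 ≡ 17 (mod 76)
47^16 ≡ 17^2 = 289 ≡ 61 (mod 76)
47^32 ≡ 61^2 = 3721 ≡ 73 (mod 76)
47^64 ≡ 73^2 = 5329 ≡ 9 (mod 76)
47^128 ≡ 9^2 = 81 ≡ 5 (mod 76)
47^225 = 47^128 · 47^64 · 47^32 · 47^1 ≡ 5 · 9 · 73 · 47 (mod 76).
Accumulate the product:
5 · 9 = 45
45 · 73 = 3285 ≡ 17
17 · 47 = 799 ≡ 39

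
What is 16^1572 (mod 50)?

Compute successive squares:
1572 in binary is 11000100100, i.e. 1572 = 1024 + 512 + 32 + 4.
16^1 ≡ 16 (mod 50)
16^2 ≡ 16^2 = 256 ≡ 6 (mod 50)
16^4 ≡ 6^2 = 36 (mod 50)
16^8 ≡ 36^2 = 1296 ≡ 46 (mod 50)
16^16 ≡ 46^2 = 2116 ≡ 16 (mod 50)
16^32 ≡ 16^2 = 256 ≡ 6 (mod 50)
16^64 ≡ 6^2 = 36 (mod 50)
16^128 ≡ 36^2 = 1296 ≡ 46 (mod 50)
16^256 ≡ 46^2 = 2116 ≡ 16 (mod 50)
16^512 ≡ 16^2 = 256 ≡ 6 (mod 50)
16^1024 ≡ 6^2 = 36 (mod 50)
16^1572 = 16^1024 * 16^512 * 16^32 * 16^4 ≡ 36 * 6 * 6 * 36 (mod 50).
Accumulate the product:
36 * 6 = 216 ≡ 16
16 * 6 = 96 ≡ 46
46 * 36 = 1656 ≡ 6

6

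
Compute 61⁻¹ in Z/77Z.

24

By the extended Euclidean algorithm:
77 = 1×61 + 16
61 = 3×16 + 13
16 = 1×13 + 3
13 = 4×3 + 1
3 = 3×1 + 0
gcd(61, 77) = 1, so the inverse exists.
Back-substitute for 1:
1 = 1×13 − 4×3
  = −4×16 + 5×13
  = 5×61 − 19×16
  = −19×77 + 24×61
So 61⁻¹ ≡ 24 (mod 77).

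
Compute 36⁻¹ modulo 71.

By the extended Euclidean algorithm:
71 = 1×36 + 35
36 = 1×35 + 1
35 = 35×1 + 0
gcd(36, 71) = 1, so the inverse exists.
Back-substitute for 1:
1 = 1×36 − 1×35
  = −1×71 + 2×36
So 36⁻¹ ≡ 2 (mod 71).

2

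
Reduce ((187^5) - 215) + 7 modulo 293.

(187)^5 ≡ 28 (mod 293)
28 - 215 = -187 ≡ 106 (mod 293)
106 + 7 = 113

113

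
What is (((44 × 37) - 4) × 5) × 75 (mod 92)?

44 × 37 = 1628 ≡ 64 (mod 92)
64 - 4 = 60
60 × 5 = 300 ≡ 24 (mod 92)
24 × 75 = 1800 ≡ 52 (mod 92)

52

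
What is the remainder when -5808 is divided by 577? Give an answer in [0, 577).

-5808 = -11·577 + 539, so -5808 ≡ 539 (mod 577).

539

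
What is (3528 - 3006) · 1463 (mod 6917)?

2816

3528 - 3006 = 522
522 · 1463 = 763686 ≡ 2816 (mod 6917)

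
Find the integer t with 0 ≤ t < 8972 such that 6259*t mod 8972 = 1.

3899

Run the extended Euclidean algorithm:
8972 = 1·6259 + 2713
6259 = 2·2713 + 833
2713 = 3·833 + 214
833 = 3·214 + 191
214 = 1·191 + 23
191 = 8·23 + 7
23 = 3·7 + 2
7 = 3·2 + 1
2 = 2·1 + 0
gcd(6259, 8972) = 1, so the inverse exists.
Bézout: 1 = −2720·8972 + 3899·6259.
So 6259⁻¹ ≡ 3899 (mod 8972).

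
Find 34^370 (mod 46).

16

Compute successive squares:
370 in binary is 101110010, i.e. 370 = 256 + 64 + 32 + 16 + 2.
34^1 ≡ 34 (mod 46)
34^2 ≡ 34^2 = 1156 ≡ 6 (mod 46)
34^4 ≡ 6^2 = 36 (mod 46)
34^8 ≡ 36^2 = 1296 ≡ 8 (mod 46)
34^16 ≡ 8^2 = 64 ≡ 18 (mod 46)
34^32 ≡ 18^2 = 324 ≡ 2 (mod 46)
34^64 ≡ 2^2 = 4 (mod 46)
34^128 ≡ 4^2 = 16 (mod 46)
34^256 ≡ 16^2 = 256 ≡ 26 (mod 46)
34^370 = 34^256 * 34^64 * 34^32 * 34^16 * 34^2 ≡ 26 * 4 * 2 * 18 * 6 (mod 46).
Accumulate the product:
26 * 4 = 104 ≡ 12
12 * 2 = 24
24 * 18 = 432 ≡ 18
18 * 6 = 108 ≡ 16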